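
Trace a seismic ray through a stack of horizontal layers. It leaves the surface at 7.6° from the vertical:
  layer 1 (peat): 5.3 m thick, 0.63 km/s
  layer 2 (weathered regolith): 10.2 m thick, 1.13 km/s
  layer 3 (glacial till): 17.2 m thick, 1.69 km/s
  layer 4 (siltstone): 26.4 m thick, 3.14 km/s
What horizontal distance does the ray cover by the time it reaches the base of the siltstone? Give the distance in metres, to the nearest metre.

33 m

p = sin θ₁/V₁ = sin 7.6°/0.63 = 2.0993e-01 s/km is conserved through the stack.
Layer 1: θ = 7.60°; offset = 5.3·tan 7.60° = 0.707 m.
Layer 2: sin θ = p·1.13 = 0.2372 → θ = 13.72°; offset = 10.2·tan 13.72° = 2.491 m.
Layer 3: sin θ = p·1.69 = 0.3548 → θ = 20.78°; offset = 17.2·tan 20.78° = 6.527 m.
Layer 4: sin θ = p·3.14 = 0.6592 → θ = 41.24°; offset = 26.4·tan 41.24° = 23.142 m.
Σ offsets = 32.867 m.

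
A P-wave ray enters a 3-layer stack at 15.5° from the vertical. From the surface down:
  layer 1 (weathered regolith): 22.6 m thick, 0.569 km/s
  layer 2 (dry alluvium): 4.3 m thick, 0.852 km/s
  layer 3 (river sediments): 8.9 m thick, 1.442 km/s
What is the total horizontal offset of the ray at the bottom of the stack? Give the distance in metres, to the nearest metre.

16 m

Ray parameter p = sin 15.5° / 0.569 km/s = 4.6966e-01 s/km.
Layer 1: θ = 15.50°; offset = 22.6·tan 15.50° = 6.268 m.
Layer 2: sin θ = p·0.852 = 0.4002 → θ = 23.59°; offset = 4.3·tan 23.59° = 1.878 m.
Layer 3: sin θ = p·1.442 = 0.6773 → θ = 42.63°; offset = 8.9·tan 42.63° = 8.192 m.
Summing the layer offsets gives 16.337 m.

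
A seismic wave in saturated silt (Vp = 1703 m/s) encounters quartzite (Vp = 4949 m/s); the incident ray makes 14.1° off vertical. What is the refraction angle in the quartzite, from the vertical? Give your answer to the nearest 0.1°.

Snell's law: sin θ₂ = (V₂/V₁)·sin θ₁ = (4949/1703)·sin 14.1° = 0.7080.
θ₂ = arcsin 0.7080 = 45.07° from the normal.

45.1°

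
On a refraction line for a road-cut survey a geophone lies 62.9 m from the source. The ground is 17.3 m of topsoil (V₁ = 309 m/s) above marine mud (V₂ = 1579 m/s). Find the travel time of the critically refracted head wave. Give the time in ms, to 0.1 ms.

149.6 ms

θ_c = arcsin(V₁/V₂) = arcsin(309/1579) = 11.29°, cos θ_c = 0.9807.
Intercept time tᵢ = 2h cos θ_c / V₁ = 2·17.3·0.9807/309 = 0.10981 s.
t = x/V₂ + tᵢ = 62.9/1579 + 0.10981 = 0.14964 s.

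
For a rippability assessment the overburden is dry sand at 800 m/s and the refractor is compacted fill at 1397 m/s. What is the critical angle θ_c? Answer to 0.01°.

At critical incidence the refracted ray runs along the interface (θ₂ = 90°), so sin θ_c = V₁/V₂.
θ_c = arcsin(800/1397) = arcsin 0.5727 = 34.94°.

34.94°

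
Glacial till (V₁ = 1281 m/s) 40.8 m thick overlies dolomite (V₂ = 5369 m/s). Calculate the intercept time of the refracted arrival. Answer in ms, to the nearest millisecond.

62 ms

tᵢ = 2h·√(V₂²−V₁²)/(V₁V₂).
√(V₂²−V₁²) = √(5369²−1281²) = 5213.9 m/s.
tᵢ = 2·40.8·5213.9/(1281·5369) = 0.06186 s.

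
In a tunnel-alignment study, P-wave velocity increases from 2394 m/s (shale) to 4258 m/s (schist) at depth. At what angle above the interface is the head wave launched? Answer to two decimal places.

Critical incidence: sin θ_c = V₁/V₂ = 2394/4258 = 0.5622.
θ_c = arcsin 0.5622 = 34.21°.
Measured from the interface: 90° − 34.21° = 55.79°.

55.79°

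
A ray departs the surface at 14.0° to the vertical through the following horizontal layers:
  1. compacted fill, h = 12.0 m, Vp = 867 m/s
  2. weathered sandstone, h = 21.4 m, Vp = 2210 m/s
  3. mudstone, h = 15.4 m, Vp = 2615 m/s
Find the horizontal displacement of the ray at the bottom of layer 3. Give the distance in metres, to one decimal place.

Apply Snell's law at each interface; in layer i the horizontal offset is hᵢ·tan θᵢ.
Layer 1: θ = 14.00°; offset = 12.0·tan 14.00° = 2.992 m.
Layer 2: sin θ = 2210·sin 14.0°/867 = 0.6167, θ = 38.07°; offset = 21.4·tan 38.07° = 16.763 m.
Layer 3: sin θ = 2615·sin 14.0°/867 = 0.7297, θ = 46.86°; offset = 15.4·tan 46.86° = 16.433 m.
Total horizontal offset = 36.189 m.

36.2 m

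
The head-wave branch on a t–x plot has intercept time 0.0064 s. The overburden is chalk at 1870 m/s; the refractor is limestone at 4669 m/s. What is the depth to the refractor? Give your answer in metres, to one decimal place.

h = tᵢ·V₁·V₂ / (2·√(V₂²−V₁²)).
√(V₂²−V₁²) = √(4669² − 1870²) = 4278.2 m/s.
h = 0.0064 s × 1870 × 4669 / (2 × 4278.2) = 6.53 m.

6.5 m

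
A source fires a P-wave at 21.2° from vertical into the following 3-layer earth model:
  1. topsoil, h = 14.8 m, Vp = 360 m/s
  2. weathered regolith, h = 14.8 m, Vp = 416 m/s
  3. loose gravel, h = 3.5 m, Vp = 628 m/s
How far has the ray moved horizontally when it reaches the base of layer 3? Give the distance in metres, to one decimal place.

p = sin θ₁/V₁ = sin 21.2°/360 = 1.0045e-03 s/m is conserved through the stack.
Layer 1: θ = 21.20°; offset = 14.8·tan 21.20° = 5.741 m.
Layer 2: sin θ = p·416 = 0.4179 → θ = 24.70°; offset = 14.8·tan 24.70° = 6.807 m.
Layer 3: sin θ = p·628 = 0.6308 → θ = 39.11°; offset = 3.5·tan 39.11° = 2.846 m.
Summing the layer offsets gives 15.394 m.

15.4 m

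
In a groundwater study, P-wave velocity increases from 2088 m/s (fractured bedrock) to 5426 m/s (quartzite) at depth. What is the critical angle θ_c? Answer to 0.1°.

22.6°

Critical incidence: sin θ_c = V₁/V₂ = 2088/5426 = 0.3848.
θ_c = arcsin 0.3848 = 22.63°.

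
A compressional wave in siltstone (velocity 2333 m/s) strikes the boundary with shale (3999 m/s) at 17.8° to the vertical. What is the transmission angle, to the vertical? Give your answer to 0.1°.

Snell's law: sin θ₂ = (V₂/V₁)·sin θ₁ = (3999/2333)·sin 17.8° = 0.5240.
θ₂ = arcsin 0.5240 = 31.60° from the normal.

31.6°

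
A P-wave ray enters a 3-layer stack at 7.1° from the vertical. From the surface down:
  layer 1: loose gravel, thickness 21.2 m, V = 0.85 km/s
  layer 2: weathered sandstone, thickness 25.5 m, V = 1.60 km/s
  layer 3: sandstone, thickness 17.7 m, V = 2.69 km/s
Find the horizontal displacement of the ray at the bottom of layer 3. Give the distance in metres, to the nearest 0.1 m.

Apply Snell's law at each interface; in layer i the horizontal offset is hᵢ·tan θᵢ.
Layer 1: θ = 7.10°; offset = 21.2·tan 7.10° = 2.641 m.
Layer 2: sin θ = 1.60·sin 7.1°/0.85 = 0.2327, θ = 13.45°; offset = 25.5·tan 13.45° = 6.100 m.
Layer 3: sin θ = 2.69·sin 7.1°/0.85 = 0.3912, θ = 23.03°; offset = 17.7·tan 23.03° = 7.523 m.
Total horizontal offset = 16.264 m.

16.3 m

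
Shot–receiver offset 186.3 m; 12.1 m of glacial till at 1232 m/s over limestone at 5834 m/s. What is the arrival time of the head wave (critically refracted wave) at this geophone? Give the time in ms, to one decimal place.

θ_c = arcsin(V₁/V₂) = arcsin(1232/5834) = 12.19°, cos θ_c = 0.9774.
Intercept time tᵢ = 2h cos θ_c / V₁ = 2·12.1·0.9774/1232 = 0.01920 s.
t = x/V₂ + tᵢ = 186.3/5834 + 0.01920 = 0.05113 s.

51.1 ms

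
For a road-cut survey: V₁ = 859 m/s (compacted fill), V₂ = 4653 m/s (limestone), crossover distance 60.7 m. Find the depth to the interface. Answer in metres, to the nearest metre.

25 m

h = (x_cross/2)·√((V₂−V₁)/(V₂+V₁)).
(V₂−V₁)/(V₂+V₁) = (4653−859)/(4653+859) = 0.6883; √ = 0.8296.
h = (60.7/2)·0.8296 = 25.18 m.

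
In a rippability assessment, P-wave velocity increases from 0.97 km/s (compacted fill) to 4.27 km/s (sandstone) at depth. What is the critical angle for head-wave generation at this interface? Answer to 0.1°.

13.1°

Critical incidence: sin θ_c = V₁/V₂ = 0.97/4.27 = 0.2272.
θ_c = arcsin 0.2272 = 13.13°.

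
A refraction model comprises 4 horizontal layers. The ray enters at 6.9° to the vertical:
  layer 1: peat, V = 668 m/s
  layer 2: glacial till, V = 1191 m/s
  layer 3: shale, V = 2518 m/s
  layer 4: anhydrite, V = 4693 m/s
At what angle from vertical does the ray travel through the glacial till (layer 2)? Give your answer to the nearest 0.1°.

12.4°

Ray parameter p = sin 6.9° / 668 = 1.7985e-04 s/m.
sin θ_2 = p·V_2 = 1.7985e-04 × 1191 = 0.2142.
θ_2 = arcsin 0.2142 = 12.37°.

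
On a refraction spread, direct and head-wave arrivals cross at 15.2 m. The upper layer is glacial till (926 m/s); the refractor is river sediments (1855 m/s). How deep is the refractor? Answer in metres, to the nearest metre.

4 m

x_cross = 2h·√((V₂+V₁)/(V₂−V₁)) → h = x_cross / (2·√((V₂+V₁)/(V₂−V₁))).
√((V₂+V₁)/(V₂−V₁)) = √((1855+926)/(1855−926)) = 1.7302.
h = 15.2 / (2·1.7302) = 4.39 m.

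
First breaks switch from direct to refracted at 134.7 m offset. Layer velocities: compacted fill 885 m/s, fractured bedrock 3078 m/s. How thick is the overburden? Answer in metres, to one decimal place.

x_cross = 2h·√((V₂+V₁)/(V₂−V₁)) → h = x_cross / (2·√((V₂+V₁)/(V₂−V₁))).
√((V₂+V₁)/(V₂−V₁)) = √((3078+885)/(3078−885)) = 1.3443.
h = 134.7 / (2·1.3443) = 50.10 m.

50.1 m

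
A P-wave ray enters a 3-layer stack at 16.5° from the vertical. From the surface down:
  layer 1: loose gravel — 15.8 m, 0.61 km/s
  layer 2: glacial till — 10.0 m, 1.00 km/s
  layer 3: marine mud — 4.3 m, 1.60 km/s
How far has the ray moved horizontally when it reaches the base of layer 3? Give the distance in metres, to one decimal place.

14.7 m

Apply Snell's law at each interface; in layer i the horizontal offset is hᵢ·tan θᵢ.
Layer 1: θ = 16.50°; offset = 15.8·tan 16.50° = 4.680 m.
Layer 2: sin θ = 1.00·sin 16.5°/0.61 = 0.4656, θ = 27.75°; offset = 10.0·tan 27.75° = 5.261 m.
Layer 3: sin θ = 1.60·sin 16.5°/0.61 = 0.7450, θ = 48.16°; offset = 4.3·tan 48.16° = 4.802 m.
Summing the layer offsets gives 14.743 m.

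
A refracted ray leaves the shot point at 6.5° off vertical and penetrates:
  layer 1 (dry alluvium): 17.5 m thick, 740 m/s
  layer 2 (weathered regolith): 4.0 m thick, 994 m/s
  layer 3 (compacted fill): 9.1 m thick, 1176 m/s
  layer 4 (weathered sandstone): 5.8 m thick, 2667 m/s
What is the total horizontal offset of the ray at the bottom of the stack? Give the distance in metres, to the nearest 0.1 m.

Apply Snell's law at each interface; in layer i the horizontal offset is hᵢ·tan θᵢ.
Layer 1: θ = 6.50°; offset = 17.5·tan 6.50° = 1.994 m.
Layer 2: sin θ = 994·sin 6.5°/740 = 0.1521, θ = 8.75°; offset = 4.0·tan 8.75° = 0.615 m.
Layer 3: sin θ = 1176·sin 6.5°/740 = 0.1799, θ = 10.36°; offset = 9.1·tan 10.36° = 1.664 m.
Layer 4: sin θ = 2667·sin 6.5°/740 = 0.4080, θ = 24.08°; offset = 5.8·tan 24.08° = 2.592 m.
Summing the layer offsets gives 6.865 m.

6.9 m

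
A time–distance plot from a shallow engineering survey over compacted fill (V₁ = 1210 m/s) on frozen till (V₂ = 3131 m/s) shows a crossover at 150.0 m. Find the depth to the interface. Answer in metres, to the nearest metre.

h = (x_cross/2)·√((V₂−V₁)/(V₂+V₁)).
(V₂−V₁)/(V₂+V₁) = (3131−1210)/(3131+1210) = 0.4425; √ = 0.6652.
h = (150.0/2)·0.6652 = 49.89 m.

50 m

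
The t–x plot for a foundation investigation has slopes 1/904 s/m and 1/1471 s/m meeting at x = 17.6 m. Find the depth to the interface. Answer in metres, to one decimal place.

4.3 m

h = (x_cross/2)·√((V₂−V₁)/(V₂+V₁)).
(V₂−V₁)/(V₂+V₁) = (1471−904)/(1471+904) = 0.2387; √ = 0.4886.
h = (17.6/2)·0.4886 = 4.30 m.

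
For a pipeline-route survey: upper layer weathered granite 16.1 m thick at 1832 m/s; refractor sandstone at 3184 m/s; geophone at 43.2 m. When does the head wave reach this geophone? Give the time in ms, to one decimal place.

27.9 ms

θ_c = arcsin(V₁/V₂) = arcsin(1832/3184) = 35.13°, cos θ_c = 0.8179.
Intercept time tᵢ = 2h cos θ_c / V₁ = 2·16.1·0.8179/1832 = 0.01438 s.
t = x/V₂ + tᵢ = 43.2/3184 + 0.01438 = 0.02794 s.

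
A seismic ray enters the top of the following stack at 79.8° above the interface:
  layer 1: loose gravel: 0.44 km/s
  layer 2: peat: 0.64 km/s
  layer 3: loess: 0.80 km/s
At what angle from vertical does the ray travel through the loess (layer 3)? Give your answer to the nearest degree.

From the normal: θ₁ = 90° − 79.8° = 10.2°.
Snell's law across each interface conserves sin θ / V, so sin θ_3 = V_3·sin θ₁/V₁.
sin θ_3 = 0.80 × sin 10.2° / 0.44 = 0.3220.
θ_3 = arcsin 0.3220 = 18.78°.

19°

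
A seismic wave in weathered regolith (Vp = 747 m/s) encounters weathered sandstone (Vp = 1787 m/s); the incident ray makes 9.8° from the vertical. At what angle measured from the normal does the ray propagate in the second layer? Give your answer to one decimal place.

Snell's law: sin θ₂ = (V₂/V₁)·sin θ₁ = (1787/747)·sin 9.8° = 0.4072.
θ₂ = sin⁻¹(0.4072) = 24.03° (from vertical).

24.0°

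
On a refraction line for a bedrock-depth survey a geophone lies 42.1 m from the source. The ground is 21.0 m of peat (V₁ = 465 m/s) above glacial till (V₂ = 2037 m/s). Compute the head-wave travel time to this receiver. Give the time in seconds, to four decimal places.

θ_c = arcsin(V₁/V₂) = arcsin(465/2037) = 13.20°, cos θ_c = 0.9736.
Intercept time tᵢ = 2h cos θ_c / V₁ = 2·21.0·0.9736/465 = 0.08794 s.
t = x/V₂ + tᵢ = 42.1/2037 + 0.08794 = 0.10861 s.

0.1086 s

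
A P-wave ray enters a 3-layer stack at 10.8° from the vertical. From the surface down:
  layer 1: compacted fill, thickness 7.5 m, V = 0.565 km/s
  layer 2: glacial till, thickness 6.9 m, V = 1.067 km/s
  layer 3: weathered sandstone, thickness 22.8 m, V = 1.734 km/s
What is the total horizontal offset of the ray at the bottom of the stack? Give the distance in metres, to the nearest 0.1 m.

p = sin θ₁/V₁ = sin 10.8°/0.565 = 3.3165e-01 s/km is conserved through the stack.
Layer 1: θ = 10.80°; offset = 7.5·tan 10.80° = 1.431 m.
Layer 2: sin θ = p·1.067 = 0.3539 → θ = 20.72°; offset = 6.9·tan 20.72° = 2.611 m.
Layer 3: sin θ = p·1.734 = 0.5751 → θ = 35.11°; offset = 22.8·tan 35.11° = 16.027 m.
Summing the layer offsets gives 20.068 m.

20.1 m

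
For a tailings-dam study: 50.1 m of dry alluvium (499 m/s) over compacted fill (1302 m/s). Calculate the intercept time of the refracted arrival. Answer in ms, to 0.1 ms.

θ_c = arcsin(V₁/V₂) = arcsin(499/1302) = 22.54°; cos θ_c = 0.9236.
tᵢ = 2h·cos θ_c / V₁ = 2·50.1·0.9236 / 499 = 0.18547 s.

185.5 ms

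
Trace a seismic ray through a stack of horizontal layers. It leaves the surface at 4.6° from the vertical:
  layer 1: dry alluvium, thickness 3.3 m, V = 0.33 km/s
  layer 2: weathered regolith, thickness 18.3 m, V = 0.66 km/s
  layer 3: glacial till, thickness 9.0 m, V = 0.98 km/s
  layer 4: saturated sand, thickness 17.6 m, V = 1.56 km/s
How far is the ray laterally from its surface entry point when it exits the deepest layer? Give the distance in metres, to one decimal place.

Apply Snell's law at each interface; in layer i the horizontal offset is hᵢ·tan θᵢ.
Layer 1: θ = 4.60°; offset = 3.3·tan 4.60° = 0.266 m.
Layer 2: sin θ = 0.66·sin 4.6°/0.33 = 0.1604, θ = 9.23°; offset = 18.3·tan 9.23° = 2.974 m.
Layer 3: sin θ = 0.98·sin 4.6°/0.33 = 0.2382, θ = 13.78°; offset = 9.0·tan 13.78° = 2.207 m.
Layer 4: sin θ = 1.56·sin 4.6°/0.33 = 0.3791, θ = 22.28°; offset = 17.6·tan 22.28° = 7.211 m.
Summing the layer offsets gives 12.657 m.

12.7 m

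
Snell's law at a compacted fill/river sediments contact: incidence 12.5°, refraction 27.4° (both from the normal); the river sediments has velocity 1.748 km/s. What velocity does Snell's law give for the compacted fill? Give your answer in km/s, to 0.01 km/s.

0.82 km/s

sin 12.5° = 0.2164; sin 27.4° = 0.4602.
V₁ = V₂·(sin θ₁/sin θ₂) = 1.748·(0.2164/0.4602) = 0.82 km/s.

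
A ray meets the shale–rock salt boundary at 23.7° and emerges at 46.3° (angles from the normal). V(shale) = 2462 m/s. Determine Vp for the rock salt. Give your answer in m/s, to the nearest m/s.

4428 m/s

Snell's law: sin 23.7°/V₁ = sin 46.3°/V₂.
V₂ = V₁·sin 46.3°/sin 23.7° = 2462 × 1.7987 = 4428.30 m/s.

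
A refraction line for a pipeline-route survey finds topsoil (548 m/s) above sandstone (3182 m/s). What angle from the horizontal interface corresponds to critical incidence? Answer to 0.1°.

80.1°

Critical incidence: sin θ_c = V₁/V₂ = 548/3182 = 0.1722.
θ_c = arcsin 0.1722 = 9.92°.
Measured from the interface: 90° − 9.92° = 80.08°.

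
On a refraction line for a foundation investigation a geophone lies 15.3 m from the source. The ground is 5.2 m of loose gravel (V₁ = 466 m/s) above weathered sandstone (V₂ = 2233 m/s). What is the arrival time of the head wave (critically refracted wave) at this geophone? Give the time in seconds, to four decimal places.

t = x/V₂ + 2h·√(V₂²−V₁²)/(V₁V₂).
√(V₂²−V₁²) = √(2233²−466²) = 2183.8 m/s; delay term = 2·5.2·2183.8/(466·2233) = 0.02183 s.
t = 15.3/2233 + 0.02183 = 0.02868 s.

0.0287 s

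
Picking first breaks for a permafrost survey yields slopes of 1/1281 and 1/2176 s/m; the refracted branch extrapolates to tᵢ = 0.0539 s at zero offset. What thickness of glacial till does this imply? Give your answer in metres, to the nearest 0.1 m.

θ_c = arcsin(1281/2176) = 36.06°; cos θ_c = 0.8084.
tᵢ = 2h cos θ_c/V₁ ⇒ h = tᵢ·V₁/(2 cos θ_c) = 0.0539·1281/(2·0.8084) = 42.71 m.

42.7 m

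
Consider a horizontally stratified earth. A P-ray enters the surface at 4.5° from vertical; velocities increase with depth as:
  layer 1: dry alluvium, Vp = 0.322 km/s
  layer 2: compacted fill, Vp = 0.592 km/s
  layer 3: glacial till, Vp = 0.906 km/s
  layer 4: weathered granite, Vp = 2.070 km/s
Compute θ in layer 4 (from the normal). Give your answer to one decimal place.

30.3°

Ray parameter p = sin 4.5° / 0.322 = 2.4366e-01 s/km.
sin θ_4 = p·V_4 = 2.4366e-01 × 2.070 = 0.5044.
θ_4 = 30.29° from the vertical.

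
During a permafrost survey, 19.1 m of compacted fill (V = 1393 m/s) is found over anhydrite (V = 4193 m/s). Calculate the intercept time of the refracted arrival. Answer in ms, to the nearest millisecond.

tᵢ = 2h·√(V₂²−V₁²)/(V₁V₂).
√(V₂²−V₁²) = √(4193²−1393²) = 3954.8 m/s.
tᵢ = 2·19.1·3954.8/(1393·4193) = 0.02587 s.

26 ms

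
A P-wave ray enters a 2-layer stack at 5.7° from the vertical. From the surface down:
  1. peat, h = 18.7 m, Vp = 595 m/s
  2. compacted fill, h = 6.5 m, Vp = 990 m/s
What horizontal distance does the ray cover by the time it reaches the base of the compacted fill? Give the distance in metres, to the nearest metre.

3 m

Apply Snell's law at each interface; in layer i the horizontal offset is hᵢ·tan θᵢ.
Layer 1: θ = 5.70°; offset = 18.7·tan 5.70° = 1.867 m.
Layer 2: sin θ = 990·sin 5.7°/595 = 0.1653, θ = 9.51°; offset = 6.5·tan 9.51° = 1.089 m.
Σ offsets = 2.956 m.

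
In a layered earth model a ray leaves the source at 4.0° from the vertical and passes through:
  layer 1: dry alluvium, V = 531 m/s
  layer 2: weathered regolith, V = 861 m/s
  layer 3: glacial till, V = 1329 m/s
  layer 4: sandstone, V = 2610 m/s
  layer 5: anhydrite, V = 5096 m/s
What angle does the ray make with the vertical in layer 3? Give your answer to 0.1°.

10.1°

Snell's law across each interface conserves sin θ / V, so sin θ_3 = V_3·sin θ₁/V₁.
sin θ_3 = 1329 × sin 4.0° / 531 = 0.1746.
θ_3 = arcsin 0.1746 = 10.05°.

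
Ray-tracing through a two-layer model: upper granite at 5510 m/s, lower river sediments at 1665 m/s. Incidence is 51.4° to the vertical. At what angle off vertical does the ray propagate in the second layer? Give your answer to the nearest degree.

14°

Snell's law: sin θ₂ = (V₂/V₁)·sin θ₁ = (1665/5510)·sin 51.4° = 0.2362.
θ₂ = sin⁻¹(0.2362) = 13.66° (from vertical).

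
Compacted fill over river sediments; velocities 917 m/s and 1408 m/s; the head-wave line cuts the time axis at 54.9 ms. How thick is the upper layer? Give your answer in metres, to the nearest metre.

θ_c = arcsin(917/1408) = 40.64°; cos θ_c = 0.7588.
tᵢ = 2h cos θ_c/V₁ ⇒ h = tᵢ·V₁/(2 cos θ_c) = 0.0549·917/(2·0.7588) = 33.17 m.

33 m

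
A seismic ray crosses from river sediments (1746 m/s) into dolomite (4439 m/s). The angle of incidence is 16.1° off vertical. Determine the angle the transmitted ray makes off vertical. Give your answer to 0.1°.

sin θ₁/V₁ = sin θ₂/V₂ ⇒ sin θ₂ = 4439·sin 16.1°/1746 = 4439·0.2773/1746 = 0.7050.
θ₂ = sin⁻¹(0.7050) = 44.83° (from vertical).

44.8°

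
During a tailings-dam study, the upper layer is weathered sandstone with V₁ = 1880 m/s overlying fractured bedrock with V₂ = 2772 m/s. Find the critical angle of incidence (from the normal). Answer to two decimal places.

At critical incidence the refracted ray runs along the interface (θ₂ = 90°), so sin θ_c = V₁/V₂.
θ_c = arcsin(1880/2772) = arcsin 0.6782 = 42.70°.

42.70°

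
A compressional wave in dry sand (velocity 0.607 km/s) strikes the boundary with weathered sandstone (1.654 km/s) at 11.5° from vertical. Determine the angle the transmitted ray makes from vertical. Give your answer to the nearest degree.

33°

Snell's law: sin θ₂ = (V₂/V₁)·sin θ₁ = (1.654/0.607)·sin 11.5° = 0.5433.
θ₂ = arcsin 0.5433 = 32.91° from the normal.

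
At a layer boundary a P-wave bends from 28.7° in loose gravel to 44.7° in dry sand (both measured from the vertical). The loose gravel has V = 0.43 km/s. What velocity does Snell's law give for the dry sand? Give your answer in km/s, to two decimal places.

0.63 km/s

sin 28.7° = 0.4802; sin 44.7° = 0.7034.
V₂ = V₁·(sin θ₂/sin θ₁) = 0.43·(0.7034/0.4802) = 0.63 km/s.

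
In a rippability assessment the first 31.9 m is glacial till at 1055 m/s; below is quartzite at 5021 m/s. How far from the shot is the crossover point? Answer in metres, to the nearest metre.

79 m

x_cross = 2h·√((V₂+V₁)/(V₂−V₁)).
(V₂+V₁)/(V₂−V₁) = (5021+1055)/(5021−1055) = 1.5320; √ = 1.2377.
x_cross = 2·31.9·1.2377 = 78.97 m.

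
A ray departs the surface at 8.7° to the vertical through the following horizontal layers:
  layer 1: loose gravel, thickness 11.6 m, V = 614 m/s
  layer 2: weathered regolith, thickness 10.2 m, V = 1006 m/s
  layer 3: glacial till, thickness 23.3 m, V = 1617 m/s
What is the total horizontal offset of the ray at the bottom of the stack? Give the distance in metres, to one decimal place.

14.5 m

Ray parameter p = sin 8.7° / 614 m/s = 2.4635e-04 s/m.
Layer 1: θ = 8.70°; offset = 11.6·tan 8.70° = 1.775 m.
Layer 2: sin θ = p·1006 = 0.2478 → θ = 14.35°; offset = 10.2·tan 14.35° = 2.609 m.
Layer 3: sin θ = p·1617 = 0.3984 → θ = 23.48°; offset = 23.3·tan 23.48° = 10.119 m.
Total horizontal offset = 14.503 m.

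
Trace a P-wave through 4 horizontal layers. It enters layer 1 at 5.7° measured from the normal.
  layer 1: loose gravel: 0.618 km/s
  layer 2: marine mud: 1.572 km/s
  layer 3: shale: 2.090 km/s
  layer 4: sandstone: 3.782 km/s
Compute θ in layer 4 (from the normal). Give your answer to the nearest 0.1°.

Snell's law across each interface conserves sin θ / V, so sin θ_4 = V_4·sin θ₁/V₁.
sin θ_4 = 3.782 × sin 5.7° / 0.618 = 0.6078.
θ_4 = 37.43° from the vertical.

37.4°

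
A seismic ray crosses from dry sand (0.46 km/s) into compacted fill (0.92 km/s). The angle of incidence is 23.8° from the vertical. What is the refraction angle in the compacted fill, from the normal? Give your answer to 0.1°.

53.8°

sin θ₁/V₁ = sin θ₂/V₂ ⇒ sin θ₂ = 0.92·sin 23.8°/0.46 = 0.92·0.4035/0.46 = 0.8071.
θ₂ = arcsin 0.8071 = 53.81° from the normal.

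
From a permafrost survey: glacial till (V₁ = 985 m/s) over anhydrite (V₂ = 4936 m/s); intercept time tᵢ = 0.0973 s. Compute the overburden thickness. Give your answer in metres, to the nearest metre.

49 m

θ_c = arcsin(985/4936) = 11.51°; cos θ_c = 0.9799.
tᵢ = 2h cos θ_c/V₁ ⇒ h = tᵢ·V₁/(2 cos θ_c) = 0.0973·985/(2·0.9799) = 48.90 m.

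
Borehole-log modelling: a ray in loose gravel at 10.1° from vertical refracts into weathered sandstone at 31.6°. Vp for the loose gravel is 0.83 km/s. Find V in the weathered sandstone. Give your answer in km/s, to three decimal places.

2.480 km/s

sin 10.1° = 0.1754; sin 31.6° = 0.5240.
V₂ = V₁·(sin θ₂/sin θ₁) = 0.83·(0.5240/0.1754) = 2.480 km/s.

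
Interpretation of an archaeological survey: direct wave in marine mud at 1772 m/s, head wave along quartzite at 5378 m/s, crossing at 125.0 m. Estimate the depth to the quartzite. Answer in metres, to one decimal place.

x_cross = 2h·√((V₂+V₁)/(V₂−V₁)) → h = x_cross / (2·√((V₂+V₁)/(V₂−V₁))).
√((V₂+V₁)/(V₂−V₁)) = √((5378+1772)/(5378−1772)) = 1.4081.
h = 125.0 / (2·1.4081) = 44.39 m.

44.4 m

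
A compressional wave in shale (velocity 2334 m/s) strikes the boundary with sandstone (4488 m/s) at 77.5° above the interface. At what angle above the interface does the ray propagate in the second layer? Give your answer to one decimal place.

65.4°

Convert to the normal: θ₁ = 90° − 77.5° = 12.5°.
Snell's law: sin θ₂ = (V₂/V₁)·sin θ₁ = (4488/2334)·sin 12.5° = 0.4162.
θ₂ = sin⁻¹(0.4162) = 24.59° (from vertical).
From the interface: 90° − 24.59° = 65.41°.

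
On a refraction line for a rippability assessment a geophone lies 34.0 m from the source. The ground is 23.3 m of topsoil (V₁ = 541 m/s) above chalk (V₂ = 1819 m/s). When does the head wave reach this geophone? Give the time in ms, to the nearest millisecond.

101 ms

θ_c = arcsin(V₁/V₂) = arcsin(541/1819) = 17.30°, cos θ_c = 0.9547.
Intercept time tᵢ = 2h cos θ_c / V₁ = 2·23.3·0.9547/541 = 0.08224 s.
t = x/V₂ + tᵢ = 34.0/1819 + 0.08224 = 0.10093 s.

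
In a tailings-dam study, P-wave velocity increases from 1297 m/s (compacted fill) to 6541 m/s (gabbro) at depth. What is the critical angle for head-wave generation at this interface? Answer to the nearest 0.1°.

Critical incidence: sin θ_c = V₁/V₂ = 1297/6541 = 0.1983.
θ_c = arcsin 0.1983 = 11.44°.

11.4°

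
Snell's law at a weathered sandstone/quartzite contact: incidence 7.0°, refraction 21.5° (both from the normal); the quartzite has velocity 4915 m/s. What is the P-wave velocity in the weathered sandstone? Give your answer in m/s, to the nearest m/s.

Snell's law: sin 7.0°/V₁ = sin 21.5°/V₂.
V₁ = V₂·sin 7.0°/sin 21.5° = 4915 × 0.3325 = 1634.34 m/s.

1634 m/s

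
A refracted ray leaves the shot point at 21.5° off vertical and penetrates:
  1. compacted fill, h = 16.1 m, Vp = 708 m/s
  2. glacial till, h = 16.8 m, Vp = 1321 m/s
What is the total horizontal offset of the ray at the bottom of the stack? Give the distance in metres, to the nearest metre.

Apply Snell's law at each interface; in layer i the horizontal offset is hᵢ·tan θᵢ.
Layer 1: θ = 21.50°; offset = 16.1·tan 21.50° = 6.342 m.
Layer 2: sin θ = 1321·sin 21.5°/708 = 0.6838, θ = 43.14°; offset = 16.8·tan 43.14° = 15.745 m.
Σ offsets = 22.087 m.

22 m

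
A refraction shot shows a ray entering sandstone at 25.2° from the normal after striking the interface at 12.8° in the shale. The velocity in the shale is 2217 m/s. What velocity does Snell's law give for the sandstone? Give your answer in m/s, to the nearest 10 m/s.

Snell's law: sin 12.8°/V₁ = sin 25.2°/V₂.
V₂ = V₁·sin 25.2°/sin 12.8° = 2217 × 1.9218 = 4260.70 m/s.

4260 m/s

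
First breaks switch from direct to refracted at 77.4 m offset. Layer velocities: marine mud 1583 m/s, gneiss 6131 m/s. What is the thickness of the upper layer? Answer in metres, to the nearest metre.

x_cross = 2h·√((V₂+V₁)/(V₂−V₁)) → h = x_cross / (2·√((V₂+V₁)/(V₂−V₁))).
√((V₂+V₁)/(V₂−V₁)) = √((6131+1583)/(6131−1583)) = 1.3024.
h = 77.4 / (2·1.3024) = 29.72 m.

30 m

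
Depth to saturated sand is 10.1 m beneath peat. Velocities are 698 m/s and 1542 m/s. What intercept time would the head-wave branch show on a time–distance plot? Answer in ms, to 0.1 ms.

tᵢ = 2h·√(V₂²−V₁²)/(V₁V₂).
√(V₂²−V₁²) = √(1542²−698²) = 1375.0 m/s.
tᵢ = 2·10.1·1375.0/(698·1542) = 0.02581 s.

25.8 ms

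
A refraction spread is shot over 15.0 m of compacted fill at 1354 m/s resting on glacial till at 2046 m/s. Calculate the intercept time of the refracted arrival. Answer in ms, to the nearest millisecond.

θ_c = arcsin(V₁/V₂) = arcsin(1354/2046) = 41.44°; cos θ_c = 0.7497.
tᵢ = 2h·cos θ_c / V₁ = 2·15.0·0.7497 / 1354 = 0.01661 s.

17 ms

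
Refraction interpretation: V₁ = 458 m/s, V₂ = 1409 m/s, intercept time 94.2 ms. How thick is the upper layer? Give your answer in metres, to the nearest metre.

23 m

h = tᵢ·V₁·V₂ / (2·√(V₂²−V₁²)).
√(V₂²−V₁²) = √(1409² − 458²) = 1332.5 m/s.
h = 0.0942 s × 458 × 1409 / (2 × 1332.5) = 22.81 m.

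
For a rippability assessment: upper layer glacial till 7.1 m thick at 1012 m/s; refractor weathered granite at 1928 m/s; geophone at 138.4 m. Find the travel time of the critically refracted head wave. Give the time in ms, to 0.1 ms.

θ_c = arcsin(V₁/V₂) = arcsin(1012/1928) = 31.66°, cos θ_c = 0.8512.
Intercept time tᵢ = 2h cos θ_c / V₁ = 2·7.1·0.8512/1012 = 0.01194 s.
t = x/V₂ + tᵢ = 138.4/1928 + 0.01194 = 0.08373 s.

83.7 ms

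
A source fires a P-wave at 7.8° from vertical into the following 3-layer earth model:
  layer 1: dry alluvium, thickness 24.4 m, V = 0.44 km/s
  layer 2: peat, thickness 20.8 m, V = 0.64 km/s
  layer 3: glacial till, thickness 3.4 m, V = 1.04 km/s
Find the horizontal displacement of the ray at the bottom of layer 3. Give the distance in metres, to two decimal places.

8.68 m

Apply Snell's law at each interface; in layer i the horizontal offset is hᵢ·tan θᵢ.
Layer 1: θ = 7.80°; offset = 24.4·tan 7.80° = 3.3424 m.
Layer 2: sin θ = 0.64·sin 7.8°/0.44 = 0.1974, θ = 11.39°; offset = 20.8·tan 11.39° = 4.1884 m.
Layer 3: sin θ = 1.04·sin 7.8°/0.44 = 0.3208, θ = 18.71°; offset = 3.4·tan 18.71° = 1.1515 m.
Σ offsets = 8.6823 m.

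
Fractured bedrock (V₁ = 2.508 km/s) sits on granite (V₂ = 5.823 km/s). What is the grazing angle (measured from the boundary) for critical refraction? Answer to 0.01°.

At critical incidence the refracted ray runs along the interface (θ₂ = 90°), so sin θ_c = V₁/V₂.
θ_c = arcsin(2.508/5.823) = arcsin 0.4307 = 25.51°.
Measured from the interface: 90° − 25.51° = 64.49°.

64.49°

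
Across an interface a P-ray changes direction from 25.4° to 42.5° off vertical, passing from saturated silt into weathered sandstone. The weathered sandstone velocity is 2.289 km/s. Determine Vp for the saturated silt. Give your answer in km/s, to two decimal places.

1.45 km/s

sin 25.4° = 0.4289; sin 42.5° = 0.6756.
V₁ = V₂·(sin θ₁/sin θ₂) = 2.289·(0.4289/0.6756) = 1.45 km/s.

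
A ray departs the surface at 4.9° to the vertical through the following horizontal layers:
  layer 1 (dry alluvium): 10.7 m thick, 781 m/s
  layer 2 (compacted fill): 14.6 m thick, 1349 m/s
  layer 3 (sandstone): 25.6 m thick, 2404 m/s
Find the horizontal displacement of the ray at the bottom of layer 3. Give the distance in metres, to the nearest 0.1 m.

10.1 m

Ray parameter p = sin 4.9° / 781 m/s = 1.0937e-04 s/m.
Layer 1: θ = 4.90°; offset = 10.7·tan 4.90° = 0.917 m.
Layer 2: sin θ = p·1349 = 0.1475 → θ = 8.48°; offset = 14.6·tan 8.48° = 2.178 m.
Layer 3: sin θ = p·2404 = 0.2629 → θ = 15.24°; offset = 25.6·tan 15.24° = 6.976 m.
Total horizontal offset = 10.071 m.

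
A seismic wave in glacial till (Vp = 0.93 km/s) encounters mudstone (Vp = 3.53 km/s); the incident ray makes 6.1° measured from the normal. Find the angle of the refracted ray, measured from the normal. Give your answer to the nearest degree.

24°

sin θ₁/V₁ = sin θ₂/V₂ ⇒ sin θ₂ = 3.53·sin 6.1°/0.93 = 3.53·0.1063/0.93 = 0.4033.
θ₂ = arcsin 0.4033 = 23.79° from the normal.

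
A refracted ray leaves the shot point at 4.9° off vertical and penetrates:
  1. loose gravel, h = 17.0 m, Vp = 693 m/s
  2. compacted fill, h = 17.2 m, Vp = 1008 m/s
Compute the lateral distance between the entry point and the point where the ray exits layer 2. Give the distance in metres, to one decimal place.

p = sin θ₁/V₁ = sin 4.9°/693 = 1.2326e-04 s/m is conserved through the stack.
Layer 1: θ = 4.90°; offset = 17.0·tan 4.90° = 1.457 m.
Layer 2: sin θ = p·1008 = 0.1242 → θ = 7.14°; offset = 17.2·tan 7.14° = 2.154 m.
Total horizontal offset = 3.611 m.

3.6 m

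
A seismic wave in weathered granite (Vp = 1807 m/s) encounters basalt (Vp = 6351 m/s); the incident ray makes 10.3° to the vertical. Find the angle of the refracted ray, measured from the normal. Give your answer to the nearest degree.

39°

sin θ₁/V₁ = sin θ₂/V₂ ⇒ sin θ₂ = 6351·sin 10.3°/1807 = 6351·0.1788/1807 = 0.6284.
θ₂ = arcsin 0.6284 = 38.93° from the normal.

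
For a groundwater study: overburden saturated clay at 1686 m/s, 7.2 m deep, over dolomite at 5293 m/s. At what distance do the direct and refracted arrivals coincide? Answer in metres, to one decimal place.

x_cross = 2h·√((V₂+V₁)/(V₂−V₁)).
(V₂+V₁)/(V₂−V₁) = (5293+1686)/(5293−1686) = 1.9348; √ = 1.3910.
x_cross = 2·7.2·1.3910 = 20.03 m.

20.0 m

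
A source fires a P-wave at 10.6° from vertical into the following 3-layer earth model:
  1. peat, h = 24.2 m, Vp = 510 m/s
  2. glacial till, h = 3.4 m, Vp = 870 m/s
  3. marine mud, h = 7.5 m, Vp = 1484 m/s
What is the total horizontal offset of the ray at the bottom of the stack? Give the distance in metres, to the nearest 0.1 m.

p = sin θ₁/V₁ = sin 10.6°/510 = 3.6069e-04 s/m is conserved through the stack.
Layer 1: θ = 10.60°; offset = 24.2·tan 10.60° = 4.529 m.
Layer 2: sin θ = p·870 = 0.3138 → θ = 18.29°; offset = 3.4·tan 18.29° = 1.124 m.
Layer 3: sin θ = p·1484 = 0.5353 → θ = 32.36°; offset = 7.5·tan 32.36° = 4.753 m.
Total horizontal offset = 10.405 m.

10.4 m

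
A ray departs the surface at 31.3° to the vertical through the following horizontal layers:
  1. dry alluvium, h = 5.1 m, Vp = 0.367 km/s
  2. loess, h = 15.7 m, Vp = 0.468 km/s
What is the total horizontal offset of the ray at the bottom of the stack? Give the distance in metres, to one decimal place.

Ray parameter p = sin 31.3° / 0.367 km/s = 1.4156e+00 s/km.
Layer 1: θ = 31.30°; offset = 5.1·tan 31.30° = 3.101 m.
Layer 2: sin θ = p·0.468 = 0.6625 → θ = 41.49°; offset = 15.7·tan 41.49° = 13.885 m.
Summing the layer offsets gives 16.986 m.

17.0 m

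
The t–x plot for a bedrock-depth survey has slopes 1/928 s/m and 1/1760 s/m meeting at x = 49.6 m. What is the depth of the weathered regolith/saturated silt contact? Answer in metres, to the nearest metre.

h = (x_cross/2)·√((V₂−V₁)/(V₂+V₁)).
(V₂−V₁)/(V₂+V₁) = (1760−928)/(1760+928) = 0.3095; √ = 0.5563.
h = (49.6/2)·0.5563 = 13.80 m.

14 m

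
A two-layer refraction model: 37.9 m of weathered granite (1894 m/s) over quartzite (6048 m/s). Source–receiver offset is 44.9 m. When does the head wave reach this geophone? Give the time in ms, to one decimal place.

θ_c = arcsin(V₁/V₂) = arcsin(1894/6048) = 18.25°, cos θ_c = 0.9497.
Intercept time tᵢ = 2h cos θ_c / V₁ = 2·37.9·0.9497/1894 = 0.03801 s.
t = x/V₂ + tᵢ = 44.9/6048 + 0.03801 = 0.04543 s.

45.4 ms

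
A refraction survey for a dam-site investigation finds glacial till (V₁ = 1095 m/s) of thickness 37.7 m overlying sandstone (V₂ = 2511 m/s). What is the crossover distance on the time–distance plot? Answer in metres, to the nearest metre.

120 m

x_cross = 2h·√((V₂+V₁)/(V₂−V₁)).
(V₂+V₁)/(V₂−V₁) = (2511+1095)/(2511−1095) = 2.5466; √ = 1.5958.
x_cross = 2·37.7·1.5958 = 120.32 m.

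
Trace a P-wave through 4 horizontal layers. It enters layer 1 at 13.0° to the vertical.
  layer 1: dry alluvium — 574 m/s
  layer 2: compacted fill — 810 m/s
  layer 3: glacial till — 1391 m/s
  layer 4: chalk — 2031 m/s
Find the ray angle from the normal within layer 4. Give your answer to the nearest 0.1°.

Ray parameter p = sin 13.0° / 574 = 3.9190e-04 s/m.
sin θ_4 = p·V_4 = 3.9190e-04 × 2031 = 0.7960.
θ_4 = 52.75° from the vertical.

52.7°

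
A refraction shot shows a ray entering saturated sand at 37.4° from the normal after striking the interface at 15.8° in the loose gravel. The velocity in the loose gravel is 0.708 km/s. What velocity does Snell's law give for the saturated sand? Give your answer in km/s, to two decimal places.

1.58 km/s

sin 15.8° = 0.2723; sin 37.4° = 0.6074.
V₂ = V₁·(sin θ₂/sin θ₁) = 0.708·(0.6074/0.2723) = 1.58 km/s.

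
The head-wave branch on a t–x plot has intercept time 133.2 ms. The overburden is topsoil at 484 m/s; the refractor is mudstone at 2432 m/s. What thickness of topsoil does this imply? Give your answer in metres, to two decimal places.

32.89 m

θ_c = arcsin(484/2432) = 11.48°; cos θ_c = 0.9800.
tᵢ = 2h cos θ_c/V₁ ⇒ h = tᵢ·V₁/(2 cos θ_c) = 0.1332·484/(2·0.9800) = 32.89 m.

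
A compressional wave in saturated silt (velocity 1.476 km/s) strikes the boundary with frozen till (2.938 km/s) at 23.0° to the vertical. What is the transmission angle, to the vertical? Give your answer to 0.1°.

51.1°

sin θ₁/V₁ = sin θ₂/V₂ ⇒ sin θ₂ = 2.938·sin 23.0°/1.476 = 2.938·0.3907/1.476 = 0.7778.
θ₂ = sin⁻¹(0.7778) = 51.06° (from vertical).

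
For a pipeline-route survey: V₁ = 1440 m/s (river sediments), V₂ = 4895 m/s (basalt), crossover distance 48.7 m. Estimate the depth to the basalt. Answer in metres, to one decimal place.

h = (x_cross/2)·√((V₂−V₁)/(V₂+V₁)).
(V₂−V₁)/(V₂+V₁) = (4895−1440)/(4895+1440) = 0.5454; √ = 0.7385.
h = (48.7/2)·0.7385 = 17.98 m.

18.0 m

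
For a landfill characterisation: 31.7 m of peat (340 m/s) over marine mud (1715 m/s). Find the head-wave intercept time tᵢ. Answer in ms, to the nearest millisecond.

tᵢ = 2h·√(V₂²−V₁²)/(V₁V₂).
√(V₂²−V₁²) = √(1715²−340²) = 1681.0 m/s.
tᵢ = 2·31.7·1681.0/(340·1715) = 0.18277 s.

183 ms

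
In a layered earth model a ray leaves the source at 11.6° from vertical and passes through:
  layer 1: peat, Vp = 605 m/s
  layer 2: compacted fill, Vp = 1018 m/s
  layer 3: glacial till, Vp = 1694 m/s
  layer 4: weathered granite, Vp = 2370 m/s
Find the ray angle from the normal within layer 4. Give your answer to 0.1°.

Ray parameter p = sin 11.6° / 605 = 3.3236e-04 s/m.
sin θ_4 = p·V_4 = 3.3236e-04 × 2370 = 0.7877.
θ_4 = 51.97° from the vertical.

52.0°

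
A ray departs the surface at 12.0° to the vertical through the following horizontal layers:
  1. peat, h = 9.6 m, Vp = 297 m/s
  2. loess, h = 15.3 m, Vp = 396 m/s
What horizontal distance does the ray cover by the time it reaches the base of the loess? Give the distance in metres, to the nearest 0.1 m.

6.5 m

Apply Snell's law at each interface; in layer i the horizontal offset is hᵢ·tan θᵢ.
Layer 1: θ = 12.00°; offset = 9.6·tan 12.00° = 2.041 m.
Layer 2: sin θ = 396·sin 12.0°/297 = 0.2772, θ = 16.09°; offset = 15.3·tan 16.09° = 4.414 m.
Summing the layer offsets gives 6.455 m.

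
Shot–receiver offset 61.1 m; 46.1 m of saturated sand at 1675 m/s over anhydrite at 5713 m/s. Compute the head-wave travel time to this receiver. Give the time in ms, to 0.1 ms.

63.3 ms

t = x/V₂ + 2h·√(V₂²−V₁²)/(V₁V₂).
√(V₂²−V₁²) = √(5713²−1675²) = 5461.9 m/s; delay term = 2·46.1·5461.9/(1675·5713) = 0.05263 s.
t = 61.1/5713 + 0.05263 = 0.06332 s.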